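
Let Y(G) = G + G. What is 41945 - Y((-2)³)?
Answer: 41961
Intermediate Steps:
Y(G) = 2*G
41945 - Y((-2)³) = 41945 - 2*(-2)³ = 41945 - 2*(-8) = 41945 - 1*(-16) = 41945 + 16 = 41961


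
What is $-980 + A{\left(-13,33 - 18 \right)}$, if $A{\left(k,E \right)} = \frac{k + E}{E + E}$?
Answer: $- \frac{14699}{15} \approx -979.93$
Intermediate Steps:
$A{\left(k,E \right)} = \frac{E + k}{2 E}$
$-980 + A{\left(-13,33 - 18 \right)} = -980 + \frac{\left(33 - 18\right) - 13}{2 \left(33 - 18\right)} = -980 + \frac{15 - 13}{2 \cdot 15} = -980 + \frac{1}{2} \cdot \frac{1}{15} \cdot 2 = -980 + \frac{1}{15} = - \frac{14699}{15}$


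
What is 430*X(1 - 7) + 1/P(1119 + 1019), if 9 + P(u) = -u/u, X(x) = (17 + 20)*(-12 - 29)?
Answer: -6523101/10 ≈ -6.5231e+5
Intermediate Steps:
X(x) = -1517 (X(x) = 37*(-41) = -1517)
P(u) = -10 (P(u) = -9 - u/u = -9 - 1*1 = -9 - 1 = -10)
430*X(1 - 7) + 1/P(1119 + 1019) = 430*(-1517) + 1/(-10) = -652310 - ⅒ = -6523101/10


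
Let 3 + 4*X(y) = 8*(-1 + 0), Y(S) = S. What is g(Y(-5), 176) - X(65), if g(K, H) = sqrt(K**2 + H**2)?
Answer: 11/4 + sqrt(31001) ≈ 178.82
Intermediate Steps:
X(y) = -11/4 (X(y) = -3/4 + (8*(-1 + 0))/4 = -3/4 + (8*(-1))/4 = -3/4 + (1/4)*(-8) = -3/4 - 2 = -11/4)
g(K, H) = sqrt(H**2 + K**2)
g(Y(-5), 176) - X(65) = sqrt(176**2 + (-5)**2) - 1*(-11/4) = sqrt(30976 + 25) + 11/4 = sqrt(31001) + 11/4 = 11/4 + sqrt(31001)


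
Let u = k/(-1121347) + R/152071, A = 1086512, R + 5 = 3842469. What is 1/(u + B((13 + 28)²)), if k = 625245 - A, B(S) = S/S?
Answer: 170524359637/4549405172602 ≈ 0.037483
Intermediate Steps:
R = 3842464 (R = -5 + 3842469 = 3842464)
B(S) = 1
k = -461267 (k = 625245 - 1*1086512 = 625245 - 1086512 = -461267)
u = 4378880812965/170524359637 (u = -461267/(-1121347) + 3842464/152071 = -461267*(-1/1121347) + 3842464*(1/152071) = 461267/1121347 + 3842464/152071 = 4378880812965/170524359637 ≈ 25.679)
1/(u + B((13 + 28)²)) = 1/(4378880812965/170524359637 + 1) = 1/(4549405172602/170524359637) = 170524359637/4549405172602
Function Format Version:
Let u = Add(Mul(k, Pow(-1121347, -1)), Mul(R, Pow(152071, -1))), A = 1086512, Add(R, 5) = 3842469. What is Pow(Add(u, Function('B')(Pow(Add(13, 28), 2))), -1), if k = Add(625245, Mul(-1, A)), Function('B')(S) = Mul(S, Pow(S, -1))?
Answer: Rational(170524359637, 4549405172602) ≈ 0.037483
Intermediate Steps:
R = 3842464 (R = Add(-5, 3842469) = 3842464)
Function('B')(S) = 1
k = -461267 (k = Add(625245, Mul(-1, 1086512)) = Add(625245, -1086512) = -461267)
u = Rational(4378880812965, 170524359637) (u = Add(Mul(-461267, Pow(-1121347, -1)), Mul(3842464, Pow(152071, -1))) = Add(Mul(-461267, Rational(-1, 1121347)), Mul(3842464, Rational(1, 152071))) = Add(Rational(461267, 1121347), Rational(3842464, 152071)) = Rational(4378880812965, 170524359637) ≈ 25.679)
Pow(Add(u, Function('B')(Pow(Add(13, 28), 2))), -1) = Pow(Add(Rational(4378880812965, 170524359637), 1), -1) = Pow(Rational(4549405172602, 170524359637), -1) = Rational(170524359637, 4549405172602)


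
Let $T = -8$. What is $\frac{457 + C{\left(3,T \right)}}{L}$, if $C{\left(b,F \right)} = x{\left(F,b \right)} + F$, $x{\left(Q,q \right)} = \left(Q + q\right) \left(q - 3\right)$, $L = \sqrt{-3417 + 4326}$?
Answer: $\frac{449 \sqrt{101}}{303} \approx 14.892$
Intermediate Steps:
$L = 3 \sqrt{101}$ ($L = \sqrt{909} = 3 \sqrt{101} \approx 30.15$)
$x{\left(Q,q \right)} = \left(-3 + q\right) \left(Q + q\right)$ ($x{\left(Q,q \right)} = \left(Q + q\right) \left(-3 + q\right) = \left(-3 + q\right) \left(Q + q\right)$)
$C{\left(b,F \right)} = b^{2} - 3 b - 2 F + F b$ ($C{\left(b,F \right)} = \left(b^{2} - 3 F - 3 b + F b\right) + F = b^{2} - 3 b - 2 F + F b$)
$\frac{457 + C{\left(3,T \right)}}{L} = \frac{457 - \left(17 - 9\right)}{3 \sqrt{101}} = \left(457 + \left(9 - 9 + 16 - 24\right)\right) \frac{\sqrt{101}}{303} = \left(457 - 8\right) \frac{\sqrt{101}}{303} = 449 \frac{\sqrt{101}}{303} = \frac{449 \sqrt{101}}{303}$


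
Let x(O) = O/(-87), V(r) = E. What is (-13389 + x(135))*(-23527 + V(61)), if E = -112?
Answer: 9179638314/29 ≈ 3.1654e+8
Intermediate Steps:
V(r) = -112
x(O) = -O/87 (x(O) = O*(-1/87) = -O/87)
(-13389 + x(135))*(-23527 + V(61)) = (-13389 - 1/87*135)*(-23527 - 112) = (-13389 - 45/29)*(-23639) = -388326/29*(-23639) = 9179638314/29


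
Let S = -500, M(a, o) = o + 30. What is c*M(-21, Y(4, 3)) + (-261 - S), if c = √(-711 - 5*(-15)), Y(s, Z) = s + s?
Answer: 239 + 76*I*√159 ≈ 239.0 + 958.32*I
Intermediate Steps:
Y(s, Z) = 2*s
M(a, o) = 30 + o
c = 2*I*√159 (c = √(-711 + 75) = √(-636) = 2*I*√159 ≈ 25.219*I)
c*M(-21, Y(4, 3)) + (-261 - S) = (2*I*√159)*(30 + 2*4) + (-261 - 1*(-500)) = (2*I*√159)*(30 + 8) + (-261 + 500) = (2*I*√159)*38 + 239 = 76*I*√159 + 239 = 239 + 76*I*√159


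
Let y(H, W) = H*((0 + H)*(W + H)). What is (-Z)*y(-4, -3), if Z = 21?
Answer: 2352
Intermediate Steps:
y(H, W) = H²*(H + W) (y(H, W) = H*(H*(H + W)) = H²*(H + W))
(-Z)*y(-4, -3) = (-1*21)*((-4)²*(-4 - 3)) = -336*(-7) = -21*(-112) = 2352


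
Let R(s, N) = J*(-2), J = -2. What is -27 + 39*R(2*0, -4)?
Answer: 129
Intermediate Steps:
R(s, N) = 4 (R(s, N) = -2*(-2) = 4)
-27 + 39*R(2*0, -4) = -27 + 39*4 = -27 + 156 = 129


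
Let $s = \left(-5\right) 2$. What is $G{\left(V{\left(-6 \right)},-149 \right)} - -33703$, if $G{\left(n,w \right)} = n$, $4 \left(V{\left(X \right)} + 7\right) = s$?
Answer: $\frac{67387}{2} \approx 33694.0$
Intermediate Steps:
$s = -10$
$V{\left(X \right)} = - \frac{19}{2}$ ($V{\left(X \right)} = -7 + \frac{1}{4} \left(-10\right) = -7 - \frac{5}{2} = - \frac{19}{2}$)
$G{\left(V{\left(-6 \right)},-149 \right)} - -33703 = - \frac{19}{2} - -33703 = - \frac{19}{2} + 33703 = \frac{67387}{2}$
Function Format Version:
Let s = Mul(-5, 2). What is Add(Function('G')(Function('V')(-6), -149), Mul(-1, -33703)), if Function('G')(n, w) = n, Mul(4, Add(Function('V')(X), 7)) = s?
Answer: Rational(67387, 2) ≈ 33694.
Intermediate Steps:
s = -10
Function('V')(X) = Rational(-19, 2) (Function('V')(X) = Add(-7, Mul(Rational(1, 4), -10)) = Add(-7, Rational(-5, 2)) = Rational(-19, 2))
Add(Function('G')(Function('V')(-6), -149), Mul(-1, -33703)) = Add(Rational(-19, 2), Mul(-1, -33703)) = Add(Rational(-19, 2), 33703) = Rational(67387, 2)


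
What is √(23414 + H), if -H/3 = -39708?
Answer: 11*√1178 ≈ 377.54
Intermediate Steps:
H = 119124 (H = -3*(-39708) = 119124)
√(23414 + H) = √(23414 + 119124) = √142538 = 11*√1178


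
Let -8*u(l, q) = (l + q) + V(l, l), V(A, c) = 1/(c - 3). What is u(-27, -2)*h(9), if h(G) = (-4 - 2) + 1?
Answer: -871/48 ≈ -18.146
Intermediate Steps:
V(A, c) = 1/(-3 + c)
u(l, q) = -l/8 - q/8 - 1/(8*(-3 + l)) (u(l, q) = -((l + q) + 1/(-3 + l))/8 = -(l + q + 1/(-3 + l))/8 = -l/8 - q/8 - 1/(8*(-3 + l)))
h(G) = -5 (h(G) = -6 + 1 = -5)
u(-27, -2)*h(9) = ((-1 + (-3 - 27)*(-1*(-27) - 1*(-2)))/(8*(-3 - 27)))*(-5) = ((⅛)*(-1 - 30*(27 + 2))/(-30))*(-5) = ((⅛)*(-1/30)*(-1 - 30*29))*(-5) = ((⅛)*(-1/30)*(-1 - 870))*(-5) = ((⅛)*(-1/30)*(-871))*(-5) = (871/240)*(-5) = -871/48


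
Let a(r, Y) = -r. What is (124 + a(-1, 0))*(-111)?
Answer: -13875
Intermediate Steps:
(124 + a(-1, 0))*(-111) = (124 - 1*(-1))*(-111) = (124 + 1)*(-111) = 125*(-111) = -13875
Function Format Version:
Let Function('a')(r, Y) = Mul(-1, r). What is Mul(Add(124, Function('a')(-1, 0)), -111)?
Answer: -13875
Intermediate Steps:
Mul(Add(124, Function('a')(-1, 0)), -111) = Mul(Add(124, Mul(-1, -1)), -111) = Mul(Add(124, 1), -111) = Mul(125, -111) = -13875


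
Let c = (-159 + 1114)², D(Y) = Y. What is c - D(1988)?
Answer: 910037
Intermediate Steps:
c = 912025 (c = 955² = 912025)
c - D(1988) = 912025 - 1*1988 = 912025 - 1988 = 910037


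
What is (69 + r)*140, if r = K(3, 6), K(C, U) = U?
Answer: 10500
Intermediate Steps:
r = 6
(69 + r)*140 = (69 + 6)*140 = 75*140 = 10500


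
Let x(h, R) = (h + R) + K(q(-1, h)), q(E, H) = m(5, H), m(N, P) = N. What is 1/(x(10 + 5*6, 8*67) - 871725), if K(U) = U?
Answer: -1/871144 ≈ -1.1479e-6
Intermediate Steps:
q(E, H) = 5
x(h, R) = 5 + R + h (x(h, R) = (h + R) + 5 = (R + h) + 5 = 5 + R + h)
1/(x(10 + 5*6, 8*67) - 871725) = 1/((5 + 8*67 + (10 + 5*6)) - 871725) = 1/((5 + 536 + (10 + 30)) - 871725) = 1/((5 + 536 + 40) - 871725) = 1/(581 - 871725) = 1/(-871144) = -1/871144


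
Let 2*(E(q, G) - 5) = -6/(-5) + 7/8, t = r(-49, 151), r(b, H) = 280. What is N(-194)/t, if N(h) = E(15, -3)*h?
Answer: -6693/1600 ≈ -4.1831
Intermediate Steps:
t = 280
E(q, G) = 483/80 (E(q, G) = 5 + (-6/(-5) + 7/8)/2 = 5 + (-6*(-⅕) + 7*(⅛))/2 = 5 + (6/5 + 7/8)/2 = 5 + (½)*(83/40) = 5 + 83/80 = 483/80)
N(h) = 483*h/80
N(-194)/t = ((483/80)*(-194))/280 = -46851/40*1/280 = -6693/1600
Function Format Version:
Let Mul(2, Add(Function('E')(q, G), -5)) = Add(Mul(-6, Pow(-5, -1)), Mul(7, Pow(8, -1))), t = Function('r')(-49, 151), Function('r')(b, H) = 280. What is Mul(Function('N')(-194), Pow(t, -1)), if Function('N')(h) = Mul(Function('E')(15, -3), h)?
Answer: Rational(-6693, 1600) ≈ -4.1831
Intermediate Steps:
t = 280
Function('E')(q, G) = Rational(483, 80) (Function('E')(q, G) = Add(5, Mul(Rational(1, 2), Add(Mul(-6, Pow(-5, -1)), Mul(7, Pow(8, -1))))) = Add(5, Mul(Rational(1, 2), Add(Mul(-6, Rational(-1, 5)), Mul(7, Rational(1, 8))))) = Add(5, Mul(Rational(1, 2), Add(Rational(6, 5), Rational(7, 8)))) = Add(5, Mul(Rational(1, 2), Rational(83, 40))) = Add(5, Rational(83, 80)) = Rational(483, 80))
Function('N')(h) = Mul(Rational(483, 80), h)
Mul(Function('N')(-194), Pow(t, -1)) = Mul(Mul(Rational(483, 80), -194), Pow(280, -1)) = Mul(Rational(-46851, 40), Rational(1, 280)) = Rational(-6693, 1600)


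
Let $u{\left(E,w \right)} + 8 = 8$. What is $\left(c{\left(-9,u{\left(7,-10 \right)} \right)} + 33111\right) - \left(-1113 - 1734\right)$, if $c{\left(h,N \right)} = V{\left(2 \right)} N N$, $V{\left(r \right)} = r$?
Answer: $35958$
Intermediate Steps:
$u{\left(E,w \right)} = 0$ ($u{\left(E,w \right)} = -8 + 8 = 0$)
$c{\left(h,N \right)} = 2 N^{2}$ ($c{\left(h,N \right)} = 2 N N = 2 N^{2}$)
$\left(c{\left(-9,u{\left(7,-10 \right)} \right)} + 33111\right) - \left(-1113 - 1734\right) = \left(2 \cdot 0^{2} + 33111\right) - \left(-1113 - 1734\right) = \left(2 \cdot 0 + 33111\right) + \left(1113 - -1734\right) = \left(0 + 33111\right) + \left(1113 + 1734\right) = 33111 + 2847 = 35958$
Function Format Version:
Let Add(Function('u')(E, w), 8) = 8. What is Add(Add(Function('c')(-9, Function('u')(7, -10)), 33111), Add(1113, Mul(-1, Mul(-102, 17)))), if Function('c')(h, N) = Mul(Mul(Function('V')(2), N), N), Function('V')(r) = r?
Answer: 35958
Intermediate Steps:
Function('u')(E, w) = 0 (Function('u')(E, w) = Add(-8, 8) = 0)
Function('c')(h, N) = Mul(2, Pow(N, 2)) (Function('c')(h, N) = Mul(Mul(2, N), N) = Mul(2, Pow(N, 2)))
Add(Add(Function('c')(-9, Function('u')(7, -10)), 33111), Add(1113, Mul(-1, Mul(-102, 17)))) = Add(Add(Mul(2, Pow(0, 2)), 33111), Add(1113, Mul(-1, Mul(-102, 17)))) = Add(Add(Mul(2, 0), 33111), Add(1113, Mul(-1, -1734))) = Add(Add(0, 33111), Add(1113, 1734)) = Add(33111, 2847) = 35958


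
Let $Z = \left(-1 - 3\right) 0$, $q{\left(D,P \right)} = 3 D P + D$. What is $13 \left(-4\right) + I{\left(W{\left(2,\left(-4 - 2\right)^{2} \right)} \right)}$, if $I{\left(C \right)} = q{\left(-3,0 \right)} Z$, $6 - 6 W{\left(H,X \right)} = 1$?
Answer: $-52$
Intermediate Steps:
$q{\left(D,P \right)} = D + 3 D P$ ($q{\left(D,P \right)} = 3 D P + D = D + 3 D P$)
$W{\left(H,X \right)} = \frac{5}{6}$ ($W{\left(H,X \right)} = 1 - \frac{1}{6} = \frac{5}{6}$)
$Z = 0$ ($Z = \left(-4\right) 0 = 0$)
$I{\left(C \right)} = 0$ ($I{\left(C \right)} = - 3 \left(1 + 3 \cdot 0\right) 0 = - 3 \left(1 + 0\right) 0 = \left(-3\right) 1 \cdot 0 = \left(-3\right) 0 = 0$)
$13 \left(-4\right) + I{\left(W{\left(2,\left(-4 - 2\right)^{2} \right)} \right)} = 13 \left(-4\right) + 0 = -52 + 0 = -52$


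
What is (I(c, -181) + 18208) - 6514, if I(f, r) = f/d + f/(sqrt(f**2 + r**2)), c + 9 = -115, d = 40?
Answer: 116909/10 - 124*sqrt(48137)/48137 ≈ 11690.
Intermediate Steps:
c = -124 (c = -9 - 115 = -124)
I(f, r) = f/40 + f/sqrt(f**2 + r**2) (I(f, r) = f/40 + f/(sqrt(f**2 + r**2)) = f*(1/40) + f/sqrt(f**2 + r**2) = f/40 + f/sqrt(f**2 + r**2))
(I(c, -181) + 18208) - 6514 = (((1/40)*(-124) - 124/sqrt((-124)**2 + (-181)**2)) + 18208) - 6514 = ((-31/10 - 124/sqrt(15376 + 32761)) + 18208) - 6514 = ((-31/10 - 124*sqrt(48137)/48137) + 18208) - 6514 = (182049/10 - 124*sqrt(48137)/48137) - 6514 = 116909/10 - 124*sqrt(48137)/48137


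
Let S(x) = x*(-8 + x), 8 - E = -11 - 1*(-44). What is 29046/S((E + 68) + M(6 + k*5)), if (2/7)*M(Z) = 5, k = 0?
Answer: 38728/4235 ≈ 9.1447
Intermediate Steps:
E = -25 (E = 8 - (-11 - 1*(-44)) = 8 - (-11 + 44) = 8 - 1*33 = 8 - 33 = -25)
M(Z) = 35/2 (M(Z) = (7/2)*5 = 35/2)
29046/S((E + 68) + M(6 + k*5)) = 29046/((((-25 + 68) + 35/2)*(-8 + ((-25 + 68) + 35/2)))) = 29046/(((43 + 35/2)*(-8 + (43 + 35/2)))) = 29046/((121*(-8 + 121/2)/2)) = 29046/(((121/2)*(105/2))) = 29046/(12705/4) = 29046*(4/12705) = 38728/4235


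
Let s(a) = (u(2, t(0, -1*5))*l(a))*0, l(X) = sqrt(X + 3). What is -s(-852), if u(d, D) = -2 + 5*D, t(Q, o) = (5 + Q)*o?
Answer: 0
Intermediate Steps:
l(X) = sqrt(3 + X)
t(Q, o) = o*(5 + Q)
s(a) = 0 (s(a) = ((-2 + 5*((-1*5)*(5 + 0)))*sqrt(3 + a))*0 = ((-2 + 5*(-5*5))*sqrt(3 + a))*0 = ((-2 + 5*(-25))*sqrt(3 + a))*0 = ((-2 - 125)*sqrt(3 + a))*0 = -127*sqrt(3 + a)*0 = 0)
-s(-852) = -1*0 = 0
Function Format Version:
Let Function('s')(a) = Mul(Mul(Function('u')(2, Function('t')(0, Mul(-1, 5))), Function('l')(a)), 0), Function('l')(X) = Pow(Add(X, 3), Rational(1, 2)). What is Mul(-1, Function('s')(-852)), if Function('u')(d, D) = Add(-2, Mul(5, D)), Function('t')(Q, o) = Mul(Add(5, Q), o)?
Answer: 0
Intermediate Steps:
Function('l')(X) = Pow(Add(3, X), Rational(1, 2))
Function('t')(Q, o) = Mul(o, Add(5, Q))
Function('s')(a) = 0 (Function('s')(a) = Mul(Mul(Add(-2, Mul(5, Mul(Mul(-1, 5), Add(5, 0)))), Pow(Add(3, a), Rational(1, 2))), 0) = Mul(Mul(Add(-2, Mul(5, Mul(-5, 5))), Pow(Add(3, a), Rational(1, 2))), 0) = Mul(Mul(Add(-2, Mul(5, -25)), Pow(Add(3, a), Rational(1, 2))), 0) = Mul(Mul(Add(-2, -125), Pow(Add(3, a), Rational(1, 2))), 0) = Mul(Mul(-127, Pow(Add(3, a), Rational(1, 2))), 0) = 0)
Mul(-1, Function('s')(-852)) = Mul(-1, 0) = 0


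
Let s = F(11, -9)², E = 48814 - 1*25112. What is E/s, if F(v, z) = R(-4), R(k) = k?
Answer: 11851/8 ≈ 1481.4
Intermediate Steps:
F(v, z) = -4
E = 23702 (E = 48814 - 25112 = 23702)
s = 16 (s = (-4)² = 16)
E/s = 23702/16 = 23702*(1/16) = 11851/8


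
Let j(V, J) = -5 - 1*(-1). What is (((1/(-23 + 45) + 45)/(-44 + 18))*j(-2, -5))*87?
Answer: 86217/143 ≈ 602.92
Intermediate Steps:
j(V, J) = -4 (j(V, J) = -5 + 1 = -4)
(((1/(-23 + 45) + 45)/(-44 + 18))*j(-2, -5))*87 = (((1/(-23 + 45) + 45)/(-44 + 18))*(-4))*87 = (((1/22 + 45)/(-26))*(-4))*87 = (((1/22 + 45)*(-1/26))*(-4))*87 = (((991/22)*(-1/26))*(-4))*87 = -991/572*(-4)*87 = (991/143)*87 = 86217/143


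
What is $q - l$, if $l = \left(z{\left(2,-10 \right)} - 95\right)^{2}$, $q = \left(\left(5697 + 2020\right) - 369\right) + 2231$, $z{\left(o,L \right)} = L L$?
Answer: $9554$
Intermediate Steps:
$z{\left(o,L \right)} = L^{2}$
$q = 9579$ ($q = \left(7717 - 369\right) + 2231 = 7348 + 2231 = 9579$)
$l = 25$ ($l = \left(\left(-10\right)^{2} - 95\right)^{2} = \left(100 - 95\right)^{2} = 5^{2} = 25$)
$q - l = 9579 - 25 = 9554$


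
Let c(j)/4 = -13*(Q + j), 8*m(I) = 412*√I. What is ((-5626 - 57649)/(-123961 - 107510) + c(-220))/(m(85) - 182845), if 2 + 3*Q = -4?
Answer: -390873534255724/6190843477719357 - 550465886794*√85/30954217388596785 ≈ -0.063301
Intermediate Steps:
Q = -2 (Q = -⅔ + (⅓)*(-4) = -⅔ - 4/3 = -2)
m(I) = 103*√I/2 (m(I) = (412*√I)/8 = 103*√I/2)
c(j) = 104 - 52*j (c(j) = 4*(-13*(-2 + j)) = 4*(26 - 13*j) = 104 - 52*j)
((-5626 - 57649)/(-123961 - 107510) + c(-220))/(m(85) - 182845) = ((-5626 - 57649)/(-123961 - 107510) + (104 - 52*(-220)))/(103*√85/2 - 182845) = (-63275/(-231471) + (104 + 11440))/(-182845 + 103*√85/2) = (-63275*(-1/231471) + 11544)/(-182845 + 103*√85/2) = (63275/231471 + 11544)/(-182845 + 103*√85/2) = 2672164499/(231471*(-182845 + 103*√85/2))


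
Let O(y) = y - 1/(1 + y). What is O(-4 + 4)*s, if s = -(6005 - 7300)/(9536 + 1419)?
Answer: -37/313 ≈ -0.11821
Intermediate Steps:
s = 37/313 (s = -(-1295)/10955 = -1*(-37/313) = 37/313 ≈ 0.11821)
O(-4 + 4)*s = ((-1 + (-4 + 4) + (-4 + 4)**2)/(1 + (-4 + 4)))*(37/313) = ((-1 + 0 + 0**2)/(1 + 0))*(37/313) = ((-1 + 0 + 0)/1)*(37/313) = (1*(-1))*(37/313) = -1*37/313 = -37/313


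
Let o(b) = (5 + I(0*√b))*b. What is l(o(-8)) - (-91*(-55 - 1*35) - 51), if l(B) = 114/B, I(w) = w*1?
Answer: -162837/20 ≈ -8141.9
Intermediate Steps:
I(w) = w
o(b) = 5*b (o(b) = (5 + 0*√b)*b = (5 + 0)*b = 5*b)
l(o(-8)) - (-91*(-55 - 1*35) - 51) = 114/((5*(-8))) - (-91*(-55 - 1*35) - 51) = 114/(-40) - (-91*(-55 - 35) - 51) = 114*(-1/40) - (-91*(-90) - 51) = -57/20 - (8190 - 51) = -57/20 - 1*8139 = -57/20 - 8139 = -162837/20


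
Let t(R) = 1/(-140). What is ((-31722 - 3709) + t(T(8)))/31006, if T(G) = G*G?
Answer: -4960341/4340840 ≈ -1.1427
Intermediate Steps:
T(G) = G²
t(R) = -1/140
((-31722 - 3709) + t(T(8)))/31006 = ((-31722 - 3709) - 1/140)/31006 = (-35431 - 1/140)*(1/31006) = -4960341/140*1/31006 = -4960341/4340840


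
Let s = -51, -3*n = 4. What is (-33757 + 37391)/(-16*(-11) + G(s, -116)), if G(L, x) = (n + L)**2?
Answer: 32706/26233 ≈ 1.2467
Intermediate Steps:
n = -4/3 (n = -1/3*4 = -4/3 ≈ -1.3333)
G(L, x) = (-4/3 + L)**2
(-33757 + 37391)/(-16*(-11) + G(s, -116)) = (-33757 + 37391)/(-16*(-11) + (-4 + 3*(-51))**2/9) = 3634/(176 + (-4 - 153)**2/9) = 3634/(176 + (1/9)*(-157)**2) = 3634/(176 + (1/9)*24649) = 3634/(176 + 24649/9) = 3634/(26233/9) = 3634*(9/26233) = 32706/26233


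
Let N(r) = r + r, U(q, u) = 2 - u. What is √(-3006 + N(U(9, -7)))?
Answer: 6*I*√83 ≈ 54.663*I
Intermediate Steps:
N(r) = 2*r
√(-3006 + N(U(9, -7))) = √(-3006 + 2*(2 - 1*(-7))) = √(-3006 + 2*(2 + 7)) = √(-3006 + 2*9) = √(-3006 + 18) = √(-2988) = 6*I*√83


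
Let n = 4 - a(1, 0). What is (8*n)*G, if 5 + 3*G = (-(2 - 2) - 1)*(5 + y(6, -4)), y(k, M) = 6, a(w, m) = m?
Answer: -512/3 ≈ -170.67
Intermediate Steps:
n = 4 (n = 4 - 1*0 = 4 + 0 = 4)
G = -16/3 (G = -5/3 + ((-(2 - 2) - 1)*(5 + 6))/3 = -5/3 + ((-1*0 - 1)*11)/3 = -5/3 + ((0 - 1)*11)/3 = -5/3 + (-1*11)/3 = -5/3 + (⅓)*(-11) = -5/3 - 11/3 = -16/3 ≈ -5.3333)
(8*n)*G = (8*4)*(-16/3) = 32*(-16/3) = -512/3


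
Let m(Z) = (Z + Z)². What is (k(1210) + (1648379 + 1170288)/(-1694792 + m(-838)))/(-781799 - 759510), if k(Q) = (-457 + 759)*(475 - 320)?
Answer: -52157771707/1717301826856 ≈ -0.030372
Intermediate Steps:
m(Z) = 4*Z² (m(Z) = (2*Z)² = 4*Z²)
k(Q) = 46810 (k(Q) = 302*155 = 46810)
(k(1210) + (1648379 + 1170288)/(-1694792 + m(-838)))/(-781799 - 759510) = (46810 + (1648379 + 1170288)/(-1694792 + 4*(-838)²))/(-781799 - 759510) = (46810 + 2818667/(-1694792 + 4*702244))/(-1541309) = (46810 + 2818667/(-1694792 + 2808976))*(-1/1541309) = (46810 + 2818667/1114184)*(-1/1541309) = (52157771707/1114184)*(-1/1541309) = -52157771707/1717301826856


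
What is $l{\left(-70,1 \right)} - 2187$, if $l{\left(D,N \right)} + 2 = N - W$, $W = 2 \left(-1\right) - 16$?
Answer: $-2170$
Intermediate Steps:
$W = -18$ ($W = -2 - 16 = -18$)
$l{\left(D,N \right)} = 16 + N$ ($l{\left(D,N \right)} = -2 + \left(N - -18\right) = -2 + \left(N + 18\right) = -2 + \left(18 + N\right) = 16 + N$)
$l{\left(-70,1 \right)} - 2187 = \left(16 + 1\right) - 2187 = 17 - 2187 = -2170$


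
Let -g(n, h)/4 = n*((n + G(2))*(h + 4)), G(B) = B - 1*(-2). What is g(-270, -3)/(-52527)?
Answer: 95760/17509 ≈ 5.4692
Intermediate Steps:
G(B) = 2 + B (G(B) = B + 2 = 2 + B)
g(n, h) = -4*n*(4 + h)*(4 + n) (g(n, h) = -4*n*(n + (2 + 2))*(h + 4) = -4*n*(n + 4)*(4 + h) = -4*n*(4 + n)*(4 + h) = -4*n*(4 + h)*(4 + n))
g(-270, -3)/(-52527) = -4*(-270)*(16 + 4*(-3) + 4*(-270) - 3*(-270))/(-52527) = -4*(-270)*(16 - 12 - 1080 + 810)*(-1/52527) = -4*(-270)*(-266)*(-1/52527) = -287280*(-1/52527) = 95760/17509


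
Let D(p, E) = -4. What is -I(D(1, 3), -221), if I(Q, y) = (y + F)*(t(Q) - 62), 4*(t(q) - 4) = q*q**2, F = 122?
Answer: -7326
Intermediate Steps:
t(q) = 4 + q**3/4 (t(q) = 4 + (q*q**2)/4 = 4 + q**3/4)
I(Q, y) = (-58 + Q**3/4)*(122 + y) (I(Q, y) = (y + 122)*((4 + Q**3/4) - 62) = (122 + y)*(-58 + Q**3/4) = (-58 + Q**3/4)*(122 + y))
-I(D(1, 3), -221) = -(-7076 - 58*(-221) + (61/2)*(-4)**3 + (1/4)*(-221)*(-4)**3) = -(-7076 + 12818 + (61/2)*(-64) + (1/4)*(-221)*(-64)) = -(-7076 + 12818 - 1952 + 3536) = -1*7326 = -7326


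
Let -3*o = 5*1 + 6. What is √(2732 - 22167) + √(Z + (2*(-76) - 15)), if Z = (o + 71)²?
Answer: √39301/3 + 13*I*√115 ≈ 66.082 + 139.41*I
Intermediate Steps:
o = -11/3 (o = -(5*1 + 6)/3 = -(5 + 6)/3 = -⅓*11 = -11/3 ≈ -3.6667)
Z = 40804/9 (Z = (-11/3 + 71)² = (202/3)² = 40804/9 ≈ 4533.8)
√(2732 - 22167) + √(Z + (2*(-76) - 15)) = √(2732 - 22167) + √(40804/9 + (2*(-76) - 15)) = √(-19435) + √(40804/9 + (-152 - 15)) = 13*I*√115 + √(40804/9 - 167) = 13*I*√115 + √(39301/9) = 13*I*√115 + √39301/3 = √39301/3 + 13*I*√115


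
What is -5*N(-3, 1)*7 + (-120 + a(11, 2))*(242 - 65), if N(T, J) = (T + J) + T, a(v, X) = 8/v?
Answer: -230299/11 ≈ -20936.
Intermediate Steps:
N(T, J) = J + 2*T (N(T, J) = (J + T) + T = J + 2*T)
-5*N(-3, 1)*7 + (-120 + a(11, 2))*(242 - 65) = -5*(1 + 2*(-3))*7 + (-120 + 8/11)*(242 - 65) = -5*(1 - 6)*7 + (-120 + 8*(1/11))*177 = -5*(-5)*7 + (-120 + 8/11)*177 = 25*7 - 1312/11*177 = 175 - 232224/11 = -230299/11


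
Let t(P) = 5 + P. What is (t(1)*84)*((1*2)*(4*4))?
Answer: 16128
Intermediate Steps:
(t(1)*84)*((1*2)*(4*4)) = ((5 + 1)*84)*((1*2)*(4*4)) = (6*84)*(2*16) = 504*32 = 16128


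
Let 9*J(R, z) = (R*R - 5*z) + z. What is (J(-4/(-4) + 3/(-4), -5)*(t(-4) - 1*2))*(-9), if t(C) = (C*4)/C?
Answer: -321/8 ≈ -40.125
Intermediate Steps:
J(R, z) = -4*z/9 + R²/9 (J(R, z) = ((R*R - 5*z) + z)/9 = ((R² - 5*z) + z)/9 = (R² - 4*z)/9 = -4*z/9 + R²/9)
t(C) = 4 (t(C) = (4*C)/C = 4)
(J(-4/(-4) + 3/(-4), -5)*(t(-4) - 1*2))*(-9) = ((-4/9*(-5) + (-4/(-4) + 3/(-4))²/9)*(4 - 1*2))*(-9) = ((20/9 + (-4*(-¼) + 3*(-¼))²/9)*(4 - 2))*(-9) = ((20/9 + (1 - ¾)²/9)*2)*(-9) = ((20/9 + (¼)²/9)*2)*(-9) = ((20/9 + (⅑)*(1/16))*2)*(-9) = ((20/9 + 1/144)*2)*(-9) = ((107/48)*2)*(-9) = (107/24)*(-9) = -321/8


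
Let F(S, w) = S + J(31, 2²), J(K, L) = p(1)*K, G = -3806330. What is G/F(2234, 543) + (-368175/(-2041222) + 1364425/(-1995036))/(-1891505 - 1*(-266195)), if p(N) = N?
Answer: -167954778110146343387789/99943402828870356552 ≈ -1680.5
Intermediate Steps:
J(K, L) = K (J(K, L) = 1*K = K)
F(S, w) = 31 + S (F(S, w) = S + 31 = 31 + S)
G/F(2234, 543) + (-368175/(-2041222) + 1364425/(-1995036))/(-1891505 - 1*(-266195)) = -3806330/(31 + 2234) + (-368175/(-2041222) + 1364425/(-1995036))/(-1891505 - 1*(-266195)) = -3806330/2265 + (-368175*(-1/2041222) + 1364425*(-1/1995036))/(-1891505 + 266195) = -3806330*1/2265 + (368175/2041222 - 1364425/1995036)/(-1625310) = -761266/453 - 1025285974025/2036155686996*(-1/1625310) = -761266/453 + 205057194805/661876839926293752 = -167954778110146343387789/99943402828870356552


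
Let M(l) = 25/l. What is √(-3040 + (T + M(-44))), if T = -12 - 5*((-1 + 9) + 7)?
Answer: I*√1513743/22 ≈ 55.925*I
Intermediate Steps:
T = -87 (T = -12 - 5*(8 + 7) = -12 - 5*15 = -12 - 75 = -87)
√(-3040 + (T + M(-44))) = √(-3040 + (-87 + 25/(-44))) = √(-3040 + (-87 + 25*(-1/44))) = √(-3040 + (-87 - 25/44)) = √(-3040 - 3853/44) = √(-137613/44) = I*√1513743/22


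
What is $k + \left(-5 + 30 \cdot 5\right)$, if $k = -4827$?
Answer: $-4682$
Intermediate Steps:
$k + \left(-5 + 30 \cdot 5\right) = -4827 + \left(-5 + 30 \cdot 5\right) = -4827 + \left(-5 + 150\right) = -4827 + 145 = -4682$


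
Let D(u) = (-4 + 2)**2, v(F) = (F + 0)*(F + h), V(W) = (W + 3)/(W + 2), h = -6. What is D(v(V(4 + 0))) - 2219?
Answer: -2215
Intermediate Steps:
V(W) = (3 + W)/(2 + W)
v(F) = F*(-6 + F) (v(F) = (F + 0)*(F - 6) = F*(-6 + F))
D(u) = 4 (D(u) = (-2)**2 = 4)
D(v(V(4 + 0))) - 2219 = 4 - 2219 = -2215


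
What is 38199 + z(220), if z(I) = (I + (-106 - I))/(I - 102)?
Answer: 2253688/59 ≈ 38198.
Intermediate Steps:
z(I) = -106/(-102 + I)
38199 + z(220) = 38199 - 106/(-102 + 220) = 38199 - 106/118 = 38199 - 106*1/118 = 38199 - 53/59 = 2253688/59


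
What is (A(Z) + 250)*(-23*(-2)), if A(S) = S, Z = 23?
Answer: 12558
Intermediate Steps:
(A(Z) + 250)*(-23*(-2)) = (23 + 250)*(-23*(-2)) = 273*46 = 12558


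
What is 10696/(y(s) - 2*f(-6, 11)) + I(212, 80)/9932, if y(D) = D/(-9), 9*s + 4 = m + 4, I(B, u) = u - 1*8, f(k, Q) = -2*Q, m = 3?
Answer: 717091902/2947321 ≈ 243.30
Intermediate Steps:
I(B, u) = -8 + u (I(B, u) = u - 8 = -8 + u)
s = 1/3 (s = -4/9 + (3 + 4)/9 = -4/9 + (1/9)*7 = -4/9 + 7/9 = 1/3 ≈ 0.33333)
y(D) = -D/9 (y(D) = D*(-1/9) = -D/9)
10696/(y(s) - 2*f(-6, 11)) + I(212, 80)/9932 = 10696/(-1/9*1/3 - (-4)*11) + (-8 + 80)/9932 = 10696/(-1/27 - 2*(-22)) + 72*(1/9932) = 10696/(-1/27 + 44) + 18/2483 = 10696/(1187/27) + 18/2483 = 10696*(27/1187) + 18/2483 = 288792/1187 + 18/2483 = 717091902/2947321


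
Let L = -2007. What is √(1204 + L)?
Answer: I*√803 ≈ 28.337*I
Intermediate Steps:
√(1204 + L) = √(1204 - 2007) = √(-803) = I*√803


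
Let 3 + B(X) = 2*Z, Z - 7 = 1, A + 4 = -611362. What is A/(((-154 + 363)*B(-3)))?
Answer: -611366/2717 ≈ -225.02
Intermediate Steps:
A = -611366 (A = -4 - 611362 = -611366)
Z = 8 (Z = 7 + 1 = 8)
B(X) = 13 (B(X) = -3 + 2*8 = -3 + 16 = 13)
A/(((-154 + 363)*B(-3))) = -611366*1/(13*(-154 + 363)) = -611366/(209*13) = -611366/2717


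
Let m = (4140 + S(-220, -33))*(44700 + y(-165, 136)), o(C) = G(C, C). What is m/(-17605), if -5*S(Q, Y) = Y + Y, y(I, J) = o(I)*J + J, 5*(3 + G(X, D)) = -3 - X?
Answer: -5070475752/440125 ≈ -11521.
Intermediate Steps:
G(X, D) = -18/5 - X/5 (G(X, D) = -3 + (-3 - X)/5 = -3 + (-⅗ - X/5) = -18/5 - X/5)
o(C) = -18/5 - C/5
y(I, J) = J + J*(-18/5 - I/5) (y(I, J) = (-18/5 - I/5)*J + J = J*(-18/5 - I/5) + J = J + J*(-18/5 - I/5))
S(Q, Y) = -2*Y/5 (S(Q, Y) = -(Y + Y)/5 = -2*Y/5)
m = 5070475752/25 (m = (4140 - ⅖*(-33))*(44700 - ⅕*136*(13 - 165)) = (4140 + 66/5)*(44700 - ⅕*136*(-152)) = 20766*(44700 + 20672/5)/5 = (20766/5)*(244172/5) = 5070475752/25 ≈ 2.0282e+8)
m/(-17605) = (5070475752/25)/(-17605) = (5070475752/25)*(-1/17605) = -5070475752/440125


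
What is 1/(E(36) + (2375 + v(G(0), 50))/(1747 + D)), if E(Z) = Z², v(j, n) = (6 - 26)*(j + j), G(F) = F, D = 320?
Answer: 2067/2681207 ≈ 0.00077092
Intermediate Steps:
v(j, n) = -40*j
1/(E(36) + (2375 + v(G(0), 50))/(1747 + D)) = 1/(36² + (2375 - 40*0)/(1747 + 320)) = 1/(1296 + (2375 + 0)/2067) = 1/(1296 + 2375*(1/2067)) = 1/(1296 + 2375/2067) = 1/(2681207/2067) = 2067/2681207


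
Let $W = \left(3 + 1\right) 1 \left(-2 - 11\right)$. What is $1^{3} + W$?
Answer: $-51$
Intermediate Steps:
$W = -52$ ($W = 4 \cdot 1 \left(-13\right) = 4 \left(-13\right) = -52$)
$1^{3} + W = 1^{3} - 52 = 1 - 52 = -51$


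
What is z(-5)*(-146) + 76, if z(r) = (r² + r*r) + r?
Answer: -6494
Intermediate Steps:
z(r) = r + 2*r² (z(r) = (r² + r²) + r = 2*r² + r = r + 2*r²)
z(-5)*(-146) + 76 = -5*(1 + 2*(-5))*(-146) + 76 = -5*(1 - 10)*(-146) + 76 = -5*(-9)*(-146) + 76 = 45*(-146) + 76 = -6570 + 76 = -6494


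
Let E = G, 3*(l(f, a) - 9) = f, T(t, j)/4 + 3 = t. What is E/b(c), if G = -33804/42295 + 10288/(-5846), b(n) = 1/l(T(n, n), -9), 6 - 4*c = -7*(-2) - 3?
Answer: -632749144/74176971 ≈ -8.5303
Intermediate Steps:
c = -5/4 (c = 3/2 - (-7*(-2) - 3)/4 = 3/2 - (14 - 3)/4 = 3/2 - 1/4*11 = 3/2 - 11/4 = -5/4 ≈ -1.2500)
T(t, j) = -12 + 4*t
l(f, a) = 9 + f/3
b(n) = 1/(5 + 4*n/3) (b(n) = 1/(9 + (-12 + 4*n)/3) = 1/(9 + (-4 + 4*n/3)) = 1/(5 + 4*n/3))
G = -316374572/123628285 (G = -33804*1/42295 + 10288*(-1/5846) = -33804/42295 - 5144/2923 = -316374572/123628285 ≈ -2.5591)
E = -316374572/123628285 ≈ -2.5591
E/b(c) = -316374572/(123628285*(3/(15 + 4*(-5/4)))) = -316374572/(123628285*(3/(15 - 5))) = -316374572/(123628285*(3/10)) = -316374572/(123628285*(3*(1/10))) = -316374572/(123628285*3/10) = -316374572/123628285*10/3 = -632749144/74176971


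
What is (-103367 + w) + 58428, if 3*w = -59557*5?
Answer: -432602/3 ≈ -1.4420e+5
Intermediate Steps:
w = -297785/3 (w = (-59557*5)/3 = (⅓)*(-297785) = -297785/3 ≈ -99262.)
(-103367 + w) + 58428 = (-103367 - 297785/3) + 58428 = -607886/3 + 58428 = -432602/3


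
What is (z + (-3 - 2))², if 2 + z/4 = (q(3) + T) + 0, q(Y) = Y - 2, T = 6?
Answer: 225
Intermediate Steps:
q(Y) = -2 + Y
z = 20 (z = -8 + 4*(((-2 + 3) + 6) + 0) = -8 + 4*((1 + 6) + 0) = -8 + 4*(7 + 0) = -8 + 4*7 = -8 + 28 = 20)
(z + (-3 - 2))² = (20 + (-3 - 2))² = (20 - 5)² = 15² = 225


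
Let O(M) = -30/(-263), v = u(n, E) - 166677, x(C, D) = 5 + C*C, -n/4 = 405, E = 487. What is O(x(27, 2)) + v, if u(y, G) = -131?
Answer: -43870474/263 ≈ -1.6681e+5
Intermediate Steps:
n = -1620 (n = -4*405 = -1620)
x(C, D) = 5 + C²
v = -166808 (v = -131 - 166677 = -166808)
O(M) = 30/263 (O(M) = -30*(-1/263) = 30/263)
O(x(27, 2)) + v = 30/263 - 166808 = -43870474/263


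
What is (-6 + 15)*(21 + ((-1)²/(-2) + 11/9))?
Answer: 391/2 ≈ 195.50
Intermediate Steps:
(-6 + 15)*(21 + ((-1)²/(-2) + 11/9)) = 9*(21 + (1*(-½) + 11*(⅑))) = 9*(21 + (-½ + 11/9)) = 9*(21 + 13/18) = 9*(391/18) = 391/2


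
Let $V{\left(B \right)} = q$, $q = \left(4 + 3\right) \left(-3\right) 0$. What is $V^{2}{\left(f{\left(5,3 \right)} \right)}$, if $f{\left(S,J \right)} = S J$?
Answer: $0$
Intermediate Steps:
$f{\left(S,J \right)} = J S$
$q = 0$ ($q = 7 \left(-3\right) 0 = \left(-21\right) 0 = 0$)
$V{\left(B \right)} = 0$
$V^{2}{\left(f{\left(5,3 \right)} \right)} = 0^{2} = 0$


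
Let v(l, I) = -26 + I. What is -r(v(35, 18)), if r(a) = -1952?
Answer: 1952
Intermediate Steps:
-r(v(35, 18)) = -1*(-1952) = 1952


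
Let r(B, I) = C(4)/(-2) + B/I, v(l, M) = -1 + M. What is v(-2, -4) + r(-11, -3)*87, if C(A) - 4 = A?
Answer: -34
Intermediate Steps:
C(A) = 4 + A
r(B, I) = -4 + B/I (r(B, I) = (4 + 4)/(-2) + B/I = 8*(-½) + B/I = -4 + B/I)
v(-2, -4) + r(-11, -3)*87 = (-1 - 4) + (-4 - 11/(-3))*87 = -5 + (-4 - 11*(-⅓))*87 = -5 + (-4 + 11/3)*87 = -5 - ⅓*87 = -5 - 29 = -34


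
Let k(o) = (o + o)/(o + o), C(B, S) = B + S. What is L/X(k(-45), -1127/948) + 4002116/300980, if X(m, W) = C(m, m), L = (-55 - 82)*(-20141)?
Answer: 207626808723/150490 ≈ 1.3797e+6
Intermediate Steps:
k(o) = 1 (k(o) = (2*o)/((2*o)) = (2*o)*(1/(2*o)) = 1)
L = 2759317 (L = -137*(-20141) = 2759317)
X(m, W) = 2*m (X(m, W) = m + m = 2*m)
L/X(k(-45), -1127/948) + 4002116/300980 = 2759317/((2*1)) + 4002116/300980 = 2759317/2 + 4002116*(1/300980) = 2759317*(½) + 1000529/75245 = 2759317/2 + 1000529/75245 = 207626808723/150490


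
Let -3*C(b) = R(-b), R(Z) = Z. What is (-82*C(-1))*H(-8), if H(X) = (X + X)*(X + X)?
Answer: 20992/3 ≈ 6997.3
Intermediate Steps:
H(X) = 4*X**2 (H(X) = (2*X)*(2*X) = 4*X**2)
C(b) = b/3 (C(b) = -(-1)*b/3 = b/3)
(-82*C(-1))*H(-8) = (-82*(-1)/3)*(4*(-8)**2) = (-82*(-1/3))*(4*64) = (82/3)*256 = 20992/3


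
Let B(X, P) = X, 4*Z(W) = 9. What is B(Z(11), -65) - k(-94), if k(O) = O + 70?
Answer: 105/4 ≈ 26.250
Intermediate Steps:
Z(W) = 9/4 (Z(W) = (¼)*9 = 9/4)
k(O) = 70 + O
B(Z(11), -65) - k(-94) = 9/4 - (70 - 94) = 9/4 - 1*(-24) = 9/4 + 24 = 105/4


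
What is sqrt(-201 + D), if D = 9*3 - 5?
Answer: I*sqrt(179) ≈ 13.379*I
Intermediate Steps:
D = 22 (D = 27 - 5 = 22)
sqrt(-201 + D) = sqrt(-201 + 22) = sqrt(-179) = I*sqrt(179)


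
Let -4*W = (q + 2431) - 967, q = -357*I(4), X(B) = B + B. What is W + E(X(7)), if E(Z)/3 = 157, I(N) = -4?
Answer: -252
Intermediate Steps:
X(B) = 2*B
E(Z) = 471 (E(Z) = 3*157 = 471)
q = 1428 (q = -357*(-4) = 1428)
W = -723 (W = -((1428 + 2431) - 967)/4 = -(3859 - 967)/4 = -¼*2892 = -723)
W + E(X(7)) = -723 + 471 = -252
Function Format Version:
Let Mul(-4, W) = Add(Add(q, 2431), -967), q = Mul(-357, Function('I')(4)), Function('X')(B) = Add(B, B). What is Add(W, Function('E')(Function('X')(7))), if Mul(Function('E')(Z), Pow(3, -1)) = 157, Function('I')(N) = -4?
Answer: -252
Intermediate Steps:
Function('X')(B) = Mul(2, B)
Function('E')(Z) = 471 (Function('E')(Z) = Mul(3, 157) = 471)
q = 1428 (q = Mul(-357, -4) = 1428)
W = -723 (W = Mul(Rational(-1, 4), Add(Add(1428, 2431), -967)) = Mul(Rational(-1, 4), Add(3859, -967)) = Mul(Rational(-1, 4), 2892) = -723)
Add(W, Function('E')(Function('X')(7))) = Add(-723, 471) = -252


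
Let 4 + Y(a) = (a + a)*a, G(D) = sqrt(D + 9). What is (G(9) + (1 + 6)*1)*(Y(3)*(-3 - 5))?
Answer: -784 - 336*sqrt(2) ≈ -1259.2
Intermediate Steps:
G(D) = sqrt(9 + D)
Y(a) = -4 + 2*a**2 (Y(a) = -4 + (a + a)*a = -4 + (2*a)*a = -4 + 2*a**2)
(G(9) + (1 + 6)*1)*(Y(3)*(-3 - 5)) = (sqrt(9 + 9) + (1 + 6)*1)*((-4 + 2*3**2)*(-3 - 5)) = (sqrt(18) + 7*1)*((-4 + 2*9)*(-8)) = (3*sqrt(2) + 7)*((-4 + 18)*(-8)) = (7 + 3*sqrt(2))*(14*(-8)) = (7 + 3*sqrt(2))*(-112) = -784 - 336*sqrt(2)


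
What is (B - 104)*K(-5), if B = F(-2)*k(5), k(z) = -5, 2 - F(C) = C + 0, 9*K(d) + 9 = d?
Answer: 1736/9 ≈ 192.89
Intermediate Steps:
K(d) = -1 + d/9
F(C) = 2 - C (F(C) = 2 - (C + 0) = 2 - C)
B = -20 (B = (2 - 1*(-2))*(-5) = (2 + 2)*(-5) = 4*(-5) = -20)
(B - 104)*K(-5) = (-20 - 104)*(-1 + (⅑)*(-5)) = -124*(-1 - 5/9) = -124*(-14/9) = 1736/9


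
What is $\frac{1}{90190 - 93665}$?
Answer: $- \frac{1}{3475} \approx -0.00028777$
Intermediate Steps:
$\frac{1}{90190 - 93665} = \frac{1}{-3475} = - \frac{1}{3475}$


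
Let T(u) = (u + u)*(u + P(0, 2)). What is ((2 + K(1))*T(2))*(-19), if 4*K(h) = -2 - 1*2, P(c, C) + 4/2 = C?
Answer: -152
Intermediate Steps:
P(c, C) = -2 + C
K(h) = -1 (K(h) = (-2 - 1*2)/4 = (-2 - 2)/4 = (¼)*(-4) = -1)
T(u) = 2*u² (T(u) = (u + u)*(u + (-2 + 2)) = (2*u)*(u + 0) = (2*u)*u = 2*u²)
((2 + K(1))*T(2))*(-19) = ((2 - 1)*(2*2²))*(-19) = (1*(2*4))*(-19) = (1*8)*(-19) = 8*(-19) = -152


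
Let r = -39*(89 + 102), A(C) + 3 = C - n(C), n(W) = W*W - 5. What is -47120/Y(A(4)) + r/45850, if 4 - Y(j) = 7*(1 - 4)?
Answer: -86425529/45850 ≈ -1885.0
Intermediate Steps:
n(W) = -5 + W² (n(W) = W² - 5 = -5 + W²)
A(C) = 2 + C - C² (A(C) = -3 + (C - (-5 + C²)) = -3 + (C + (5 - C²)) = -3 + (5 + C - C²) = 2 + C - C²)
r = -7449 (r = -39*191 = -7449)
Y(j) = 25 (Y(j) = 4 - 7*(1 - 4) = 4 - 7*(-3) = 4 - 1*(-21) = 4 + 21 = 25)
-47120/Y(A(4)) + r/45850 = -47120/25 - 7449/45850 = -47120*1/25 - 7449*1/45850 = -9424/5 - 7449/45850 = -86425529/45850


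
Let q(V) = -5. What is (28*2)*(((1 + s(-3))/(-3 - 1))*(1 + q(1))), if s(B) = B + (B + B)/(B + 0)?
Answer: 0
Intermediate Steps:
s(B) = 2 + B (s(B) = B + (2*B)/B = B + 2 = 2 + B)
(28*2)*(((1 + s(-3))/(-3 - 1))*(1 + q(1))) = (28*2)*(((1 + (2 - 3))/(-3 - 1))*(1 - 5)) = 56*(((1 - 1)/(-4))*(-4)) = 56*((0*(-¼))*(-4)) = 56*(0*(-4)) = 56*0 = 0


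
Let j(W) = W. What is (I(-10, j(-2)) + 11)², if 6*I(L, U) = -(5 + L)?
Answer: 5041/36 ≈ 140.03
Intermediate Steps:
I(L, U) = -⅚ - L/6 (I(L, U) = (-(5 + L))/6 = (-5 - L)/6 = -⅚ - L/6)
(I(-10, j(-2)) + 11)² = ((-⅚ - ⅙*(-10)) + 11)² = ((-⅚ + 5/3) + 11)² = (⅚ + 11)² = (71/6)² = 5041/36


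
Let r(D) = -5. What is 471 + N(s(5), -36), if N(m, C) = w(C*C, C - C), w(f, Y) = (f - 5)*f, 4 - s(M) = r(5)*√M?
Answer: 1673607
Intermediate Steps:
s(M) = 4 + 5*√M (s(M) = 4 - (-5)*√M = 4 + 5*√M)
w(f, Y) = f*(-5 + f) (w(f, Y) = (-5 + f)*f = f*(-5 + f))
N(m, C) = C²*(-5 + C²) (N(m, C) = (C*C)*(-5 + C*C) = C²*(-5 + C²))
471 + N(s(5), -36) = 471 + (-36)²*(-5 + (-36)²) = 471 + 1296*(-5 + 1296) = 471 + 1296*1291 = 471 + 1673136 = 1673607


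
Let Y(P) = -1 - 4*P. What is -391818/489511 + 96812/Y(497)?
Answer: -48169864934/973637379 ≈ -49.474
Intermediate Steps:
-391818/489511 + 96812/Y(497) = -391818/489511 + 96812/(-1 - 4*497) = -391818*1/489511 + 96812/(-1 - 1988) = -391818/489511 + 96812/(-1989) = -391818/489511 + 96812*(-1/1989) = -391818/489511 - 96812/1989 = -48169864934/973637379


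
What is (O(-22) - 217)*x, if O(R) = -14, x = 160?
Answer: -36960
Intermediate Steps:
(O(-22) - 217)*x = (-14 - 217)*160 = -231*160 = -36960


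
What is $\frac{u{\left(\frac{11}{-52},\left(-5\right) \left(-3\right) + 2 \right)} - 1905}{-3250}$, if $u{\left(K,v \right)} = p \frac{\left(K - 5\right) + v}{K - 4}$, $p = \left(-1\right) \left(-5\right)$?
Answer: $\frac{42026}{71175} \approx 0.59046$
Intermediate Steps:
$p = 5$
$u{\left(K,v \right)} = \frac{5 \left(-5 + K + v\right)}{-4 + K}$ ($u{\left(K,v \right)} = 5 \frac{\left(K - 5\right) + v}{K - 4} = 5 \frac{\left(-5 + K\right) + v}{-4 + K} = 5 \frac{-5 + K + v}{-4 + K} = \frac{5 \left(-5 + K + v\right)}{-4 + K}$)
$\frac{u{\left(\frac{11}{-52},\left(-5\right) \left(-3\right) + 2 \right)} - 1905}{-3250} = \frac{\frac{5 \left(-5 + \frac{11}{-52} + \left(\left(-5\right) \left(-3\right) + 2\right)\right)}{-4 + \frac{11}{-52}} - 1905}{-3250} = \left(\frac{5 \left(-5 + 11 \left(- \frac{1}{52}\right) + \left(15 + 2\right)\right)}{-4 + 11 \left(- \frac{1}{52}\right)} - 1905\right) \left(- \frac{1}{3250}\right) = \left(\frac{5 \left(-5 - \frac{11}{52} + 17\right)}{-4 - \frac{11}{52}} - 1905\right) \left(- \frac{1}{3250}\right) = \left(5 \frac{1}{- \frac{219}{52}} \cdot \frac{613}{52} - 1905\right) \left(- \frac{1}{3250}\right) = \left(5 \left(- \frac{52}{219}\right) \frac{613}{52} - 1905\right) \left(- \frac{1}{3250}\right) = \left(- \frac{3065}{219} - 1905\right) \left(- \frac{1}{3250}\right) = \left(- \frac{420260}{219}\right) \left(- \frac{1}{3250}\right) = \frac{42026}{71175}$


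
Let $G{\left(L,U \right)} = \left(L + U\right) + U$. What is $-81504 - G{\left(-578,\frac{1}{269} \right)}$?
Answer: $- \frac{21769096}{269} \approx -80926.0$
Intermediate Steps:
$G{\left(L,U \right)} = L + 2 U$
$-81504 - G{\left(-578,\frac{1}{269} \right)} = -81504 - \left(-578 + \frac{2}{269}\right) = -81504 - - \frac{155480}{269} = -81504 + \frac{155480}{269} = - \frac{21769096}{269}$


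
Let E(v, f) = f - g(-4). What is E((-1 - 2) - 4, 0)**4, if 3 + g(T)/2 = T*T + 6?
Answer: 2085136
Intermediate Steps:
g(T) = 6 + 2*T**2 (g(T) = -6 + 2*(T*T + 6) = -6 + 2*(T**2 + 6) = -6 + 2*(6 + T**2) = -6 + (12 + 2*T**2) = 6 + 2*T**2)
E(v, f) = -38 + f (E(v, f) = f - (6 + 2*(-4)**2) = f - (6 + 2*16) = f - (6 + 32) = f - 1*38 = f - 38 = -38 + f)
E((-1 - 2) - 4, 0)**4 = (-38 + 0)**4 = (-38)**4 = 2085136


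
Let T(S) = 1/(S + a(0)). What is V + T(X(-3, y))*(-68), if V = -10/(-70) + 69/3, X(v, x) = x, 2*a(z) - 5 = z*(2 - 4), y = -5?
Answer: 1762/35 ≈ 50.343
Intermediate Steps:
a(z) = 5/2 - z (a(z) = 5/2 + (z*(2 - 4))/2 = 5/2 + (z*(-2))/2 = 5/2 + (-2*z)/2 = 5/2 - z)
T(S) = 1/(5/2 + S) (T(S) = 1/(S + (5/2 - 1*0)) = 1/(S + (5/2 + 0)) = 1/(S + 5/2) = 1/(5/2 + S))
V = 162/7 (V = -10*(-1/70) + 69*(1/3) = 1/7 + 23 = 162/7 ≈ 23.143)
V + T(X(-3, y))*(-68) = 162/7 + (2/(5 + 2*(-5)))*(-68) = 162/7 + (2/(5 - 10))*(-68) = 162/7 + (2/(-5))*(-68) = 162/7 + (2*(-1/5))*(-68) = 162/7 - 2/5*(-68) = 162/7 + 136/5 = 1762/35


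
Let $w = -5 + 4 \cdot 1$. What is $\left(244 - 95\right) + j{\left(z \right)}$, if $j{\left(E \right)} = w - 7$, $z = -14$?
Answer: $141$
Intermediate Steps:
$w = -1$ ($w = -5 + 4 = -1$)
$j{\left(E \right)} = -8$ ($j{\left(E \right)} = -1 - 7 = -8$)
$\left(244 - 95\right) + j{\left(z \right)} = \left(244 - 95\right) - 8 = 149 - 8 = 141$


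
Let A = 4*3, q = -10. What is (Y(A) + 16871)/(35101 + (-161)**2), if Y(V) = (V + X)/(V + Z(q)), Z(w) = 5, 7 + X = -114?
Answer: 143349/518687 ≈ 0.27637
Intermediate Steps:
X = -121 (X = -7 - 114 = -121)
A = 12
Y(V) = (-121 + V)/(5 + V) (Y(V) = (V - 121)/(V + 5) = (-121 + V)/(5 + V))
(Y(A) + 16871)/(35101 + (-161)**2) = ((-121 + 12)/(5 + 12) + 16871)/(35101 + (-161)**2) = (-109/17 + 16871)/(35101 + 25921) = ((1/17)*(-109) + 16871)/61022 = (-109/17 + 16871)*(1/61022) = (286698/17)*(1/61022) = 143349/518687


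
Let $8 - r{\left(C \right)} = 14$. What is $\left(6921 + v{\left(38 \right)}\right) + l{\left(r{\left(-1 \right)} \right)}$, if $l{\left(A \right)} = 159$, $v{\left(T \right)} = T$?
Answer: $7118$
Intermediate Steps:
$r{\left(C \right)} = -6$ ($r{\left(C \right)} = 8 - 14 = -6$)
$\left(6921 + v{\left(38 \right)}\right) + l{\left(r{\left(-1 \right)} \right)} = \left(6921 + 38\right) + 159 = 6959 + 159 = 7118$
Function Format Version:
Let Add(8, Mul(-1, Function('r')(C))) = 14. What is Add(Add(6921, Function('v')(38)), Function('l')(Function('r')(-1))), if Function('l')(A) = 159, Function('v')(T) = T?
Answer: 7118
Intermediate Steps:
Function('r')(C) = -6 (Function('r')(C) = Add(8, Mul(-1, 14)) = Add(8, -14) = -6)
Add(Add(6921, Function('v')(38)), Function('l')(Function('r')(-1))) = Add(Add(6921, 38), 159) = Add(6959, 159) = 7118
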